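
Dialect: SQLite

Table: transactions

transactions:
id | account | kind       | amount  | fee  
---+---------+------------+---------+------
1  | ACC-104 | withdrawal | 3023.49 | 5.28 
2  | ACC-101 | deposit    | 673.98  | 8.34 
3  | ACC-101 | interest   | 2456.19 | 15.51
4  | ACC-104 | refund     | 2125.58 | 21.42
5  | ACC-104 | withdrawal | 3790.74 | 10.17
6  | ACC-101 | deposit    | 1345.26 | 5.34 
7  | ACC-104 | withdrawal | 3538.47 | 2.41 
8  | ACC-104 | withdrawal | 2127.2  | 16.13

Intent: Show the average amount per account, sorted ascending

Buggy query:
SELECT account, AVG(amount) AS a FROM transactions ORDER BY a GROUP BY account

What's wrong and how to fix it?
Bug: GROUP BY must precede ORDER BY

Fix: Move ORDER BY to the end, after GROUP BY

Corrected query:
SELECT account, AVG(amount) AS a FROM transactions GROUP BY account ORDER BY a

Result:
account | a       
--------+---------
ACC-101 | 1491.81 
ACC-104 | 2921.096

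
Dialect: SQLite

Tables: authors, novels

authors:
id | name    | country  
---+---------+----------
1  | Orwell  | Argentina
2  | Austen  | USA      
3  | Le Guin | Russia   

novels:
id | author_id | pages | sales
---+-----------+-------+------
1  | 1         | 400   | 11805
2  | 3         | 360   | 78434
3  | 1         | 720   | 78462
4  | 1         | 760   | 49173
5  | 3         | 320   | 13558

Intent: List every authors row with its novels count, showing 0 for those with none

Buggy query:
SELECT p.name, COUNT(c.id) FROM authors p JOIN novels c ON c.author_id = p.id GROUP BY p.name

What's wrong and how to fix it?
Bug: An inner join excludes parents with zero children

Fix: Switch to LEFT JOIN to retain unmatched parent rows

Corrected query:
SELECT p.name, COUNT(c.id) FROM authors p LEFT JOIN novels c ON c.author_id = p.id GROUP BY p.name

Result:
name    | COUNT(c.id)
--------+------------
Austen  | 0          
Le Guin | 2          
Orwell  | 3          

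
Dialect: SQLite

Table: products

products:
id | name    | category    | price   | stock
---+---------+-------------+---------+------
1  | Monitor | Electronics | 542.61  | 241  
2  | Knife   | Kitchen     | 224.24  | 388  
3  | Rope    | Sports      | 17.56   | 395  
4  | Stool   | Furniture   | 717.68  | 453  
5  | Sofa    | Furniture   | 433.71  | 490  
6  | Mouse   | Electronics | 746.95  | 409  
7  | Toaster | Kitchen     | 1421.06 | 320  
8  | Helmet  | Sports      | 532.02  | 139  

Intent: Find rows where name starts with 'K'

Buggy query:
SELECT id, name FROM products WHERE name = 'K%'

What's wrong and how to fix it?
Bug: Wildcards only work with LIKE; '=' treats '%' as a literal character

Fix: Replace '=' with LIKE so 'K%' is treated as a pattern

Corrected query:
SELECT id, name FROM products WHERE name LIKE 'K%'

Result:
id | name 
---+------
2  | Knife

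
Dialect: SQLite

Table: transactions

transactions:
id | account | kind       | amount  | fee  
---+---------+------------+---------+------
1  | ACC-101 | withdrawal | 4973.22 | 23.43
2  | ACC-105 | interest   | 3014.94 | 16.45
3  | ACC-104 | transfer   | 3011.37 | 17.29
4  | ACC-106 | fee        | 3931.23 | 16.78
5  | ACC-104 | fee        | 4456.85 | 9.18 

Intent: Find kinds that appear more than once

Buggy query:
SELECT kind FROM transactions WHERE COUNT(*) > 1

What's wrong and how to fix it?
Bug: COUNT(*) is an aggregate and cannot be used in WHERE

Fix: GROUP BY kind, then filter groups with HAVING COUNT(*) > 1

Corrected query:
SELECT kind FROM transactions GROUP BY kind HAVING COUNT(*) > 1

Result:
kind
----
fee 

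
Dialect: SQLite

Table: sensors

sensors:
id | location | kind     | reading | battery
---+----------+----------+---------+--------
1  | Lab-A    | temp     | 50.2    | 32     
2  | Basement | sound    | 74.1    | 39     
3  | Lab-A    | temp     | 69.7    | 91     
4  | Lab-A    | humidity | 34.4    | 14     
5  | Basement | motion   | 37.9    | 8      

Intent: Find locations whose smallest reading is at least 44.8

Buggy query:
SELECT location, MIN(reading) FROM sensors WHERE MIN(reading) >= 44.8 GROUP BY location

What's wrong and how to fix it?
Bug: Aggregates like MIN are computed per group after WHERE runs

Fix: Replace WHERE with HAVING after the GROUP BY

Corrected query:
SELECT location, MIN(reading) FROM sensors GROUP BY location HAVING MIN(reading) >= 44.8

Result:
(no rows)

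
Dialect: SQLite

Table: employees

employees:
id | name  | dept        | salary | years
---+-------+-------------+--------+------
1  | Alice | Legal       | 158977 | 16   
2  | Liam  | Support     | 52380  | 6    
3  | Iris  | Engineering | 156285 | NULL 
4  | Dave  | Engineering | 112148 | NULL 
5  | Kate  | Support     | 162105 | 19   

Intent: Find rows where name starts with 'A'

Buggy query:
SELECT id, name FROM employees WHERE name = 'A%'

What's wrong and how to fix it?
Bug: Wildcards only work with LIKE; '=' treats '%' as a literal character

Fix: Use LIKE for wildcard pattern matching

Corrected query:
SELECT id, name FROM employees WHERE name LIKE 'A%'

Result:
id | name 
---+------
1  | Alice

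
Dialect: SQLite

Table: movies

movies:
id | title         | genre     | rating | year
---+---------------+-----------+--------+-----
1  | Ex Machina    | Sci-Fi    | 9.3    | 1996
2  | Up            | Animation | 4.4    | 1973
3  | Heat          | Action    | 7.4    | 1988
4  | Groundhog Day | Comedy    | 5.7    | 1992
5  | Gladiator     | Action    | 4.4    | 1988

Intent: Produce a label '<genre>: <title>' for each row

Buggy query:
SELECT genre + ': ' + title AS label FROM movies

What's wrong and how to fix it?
Bug: '+' is numeric addition; on text columns SQLite converts them to 0 instead of concatenating

Fix: Replace + with || to concatenate text

Corrected query:
SELECT genre || ': ' || title AS label FROM movies

Result:
label                
---------------------
Sci-Fi: Ex Machina   
Animation: Up        
Action: Heat         
Comedy: Groundhog Day
Action: Gladiator    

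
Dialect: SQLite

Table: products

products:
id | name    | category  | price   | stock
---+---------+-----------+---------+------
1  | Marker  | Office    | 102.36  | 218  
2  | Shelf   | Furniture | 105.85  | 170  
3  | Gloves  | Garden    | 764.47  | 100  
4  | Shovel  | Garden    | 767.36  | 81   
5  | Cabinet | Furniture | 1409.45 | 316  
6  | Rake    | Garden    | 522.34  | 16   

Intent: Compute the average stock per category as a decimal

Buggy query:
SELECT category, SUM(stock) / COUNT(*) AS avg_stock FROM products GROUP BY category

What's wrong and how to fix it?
Bug: SUM(stock) and COUNT(*) are both integers; the division truncates the fractional part

Fix: Cast one side to REAL so the division keeps the fractional part

Corrected query:
SELECT category, SUM(stock) * 1.0 / COUNT(*) AS avg_stock FROM products GROUP BY category

Result:
category  | avg_stock
----------+----------
Furniture | 243      
Garden    | 65.666667
Office    | 218      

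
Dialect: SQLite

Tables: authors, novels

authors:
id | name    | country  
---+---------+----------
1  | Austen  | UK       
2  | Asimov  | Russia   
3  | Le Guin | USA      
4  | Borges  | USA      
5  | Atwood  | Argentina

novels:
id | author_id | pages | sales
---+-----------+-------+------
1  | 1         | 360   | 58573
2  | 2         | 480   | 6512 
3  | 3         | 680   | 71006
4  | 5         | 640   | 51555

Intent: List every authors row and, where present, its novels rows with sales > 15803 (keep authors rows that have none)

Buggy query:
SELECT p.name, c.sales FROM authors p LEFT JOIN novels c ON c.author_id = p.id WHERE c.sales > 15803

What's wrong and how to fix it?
Bug: A WHERE condition on the right-hand table after LEFT JOIN drops unmatched parents

Fix: Move the right-table condition into the ON clause so unmatched parents are kept

Corrected query:
SELECT p.name, c.sales FROM authors p LEFT JOIN novels c ON c.author_id = p.id AND c.sales > 15803

Result:
name    | sales
--------+------
Austen  | 58573
Asimov  | NULL 
Le Guin | 71006
Borges  | NULL 
Atwood  | 51555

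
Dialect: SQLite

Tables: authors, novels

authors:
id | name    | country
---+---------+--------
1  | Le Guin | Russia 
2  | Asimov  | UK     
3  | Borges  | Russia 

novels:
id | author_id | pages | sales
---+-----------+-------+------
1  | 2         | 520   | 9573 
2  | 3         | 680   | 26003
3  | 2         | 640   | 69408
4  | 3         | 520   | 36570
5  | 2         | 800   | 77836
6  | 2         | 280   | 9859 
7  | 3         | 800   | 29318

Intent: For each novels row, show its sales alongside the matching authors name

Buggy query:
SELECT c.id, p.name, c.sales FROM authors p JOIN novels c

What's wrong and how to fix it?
Bug: Missing join condition: each novels row is matched to all authors rows instead of just its own

Fix: Add ON c.author_id = p.id to the JOIN

Corrected query:
SELECT c.id, p.name, c.sales FROM authors p JOIN novels c ON c.author_id = p.id

Result:
id | name   | sales
---+--------+------
1  | Asimov | 9573 
2  | Borges | 26003
3  | Asimov | 69408
4  | Borges | 36570
5  | Asimov | 77836
6  | Asimov | 9859 
7  | Borges | 29318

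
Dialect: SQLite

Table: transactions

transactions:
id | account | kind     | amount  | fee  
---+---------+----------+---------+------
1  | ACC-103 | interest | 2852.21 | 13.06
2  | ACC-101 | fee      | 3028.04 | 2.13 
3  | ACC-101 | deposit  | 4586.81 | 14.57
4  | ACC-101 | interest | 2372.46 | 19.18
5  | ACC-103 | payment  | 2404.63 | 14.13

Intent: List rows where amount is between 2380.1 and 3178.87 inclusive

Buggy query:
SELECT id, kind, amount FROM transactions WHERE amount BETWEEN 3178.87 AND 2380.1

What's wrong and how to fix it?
Bug: The bounds are reversed; BETWEEN a AND b requires a <= b to match anything

Fix: Write BETWEEN 2380.1 AND 3178.87

Corrected query:
SELECT id, kind, amount FROM transactions WHERE amount BETWEEN 2380.1 AND 3178.87

Result:
id | kind     | amount 
---+----------+--------
1  | interest | 2852.21
2  | fee      | 3028.04
5  | payment  | 2404.63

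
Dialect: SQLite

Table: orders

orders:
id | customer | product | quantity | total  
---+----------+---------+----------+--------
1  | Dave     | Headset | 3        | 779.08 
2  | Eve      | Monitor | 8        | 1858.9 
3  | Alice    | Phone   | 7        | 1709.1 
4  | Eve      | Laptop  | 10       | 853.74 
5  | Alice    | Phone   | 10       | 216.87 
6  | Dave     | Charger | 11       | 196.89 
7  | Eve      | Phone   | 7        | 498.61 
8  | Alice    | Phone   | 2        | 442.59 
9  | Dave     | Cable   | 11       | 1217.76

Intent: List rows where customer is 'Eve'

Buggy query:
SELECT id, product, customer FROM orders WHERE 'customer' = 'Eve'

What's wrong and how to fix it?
Bug: Single quotes denote string literals in SQL; the column name is being compared as a constant string

Fix: Reference the column as customer without single quotes

Corrected query:
SELECT id, product, customer FROM orders WHERE customer = 'Eve'

Result:
id | product | customer
---+---------+---------
2  | Monitor | Eve     
4  | Laptop  | Eve     
7  | Phone   | Eve     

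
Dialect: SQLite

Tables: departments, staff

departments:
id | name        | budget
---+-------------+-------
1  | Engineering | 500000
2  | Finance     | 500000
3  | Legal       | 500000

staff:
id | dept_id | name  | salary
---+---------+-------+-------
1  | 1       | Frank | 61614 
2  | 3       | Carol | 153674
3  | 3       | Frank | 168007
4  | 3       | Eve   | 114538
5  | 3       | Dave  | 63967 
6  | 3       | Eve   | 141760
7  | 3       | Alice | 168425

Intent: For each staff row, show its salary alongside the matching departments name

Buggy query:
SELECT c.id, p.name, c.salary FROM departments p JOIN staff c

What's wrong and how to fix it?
Bug: JOIN with no ON clause produces a cartesian product; every staff row pairs with every departments row

Fix: Add ON c.dept_id = p.id to the JOIN

Corrected query:
SELECT c.id, p.name, c.salary FROM departments p JOIN staff c ON c.dept_id = p.id

Result:
id | name        | salary
---+-------------+-------
1  | Engineering | 61614 
2  | Legal       | 153674
3  | Legal       | 168007
4  | Legal       | 114538
5  | Legal       | 63967 
6  | Legal       | 141760
7  | Legal       | 168425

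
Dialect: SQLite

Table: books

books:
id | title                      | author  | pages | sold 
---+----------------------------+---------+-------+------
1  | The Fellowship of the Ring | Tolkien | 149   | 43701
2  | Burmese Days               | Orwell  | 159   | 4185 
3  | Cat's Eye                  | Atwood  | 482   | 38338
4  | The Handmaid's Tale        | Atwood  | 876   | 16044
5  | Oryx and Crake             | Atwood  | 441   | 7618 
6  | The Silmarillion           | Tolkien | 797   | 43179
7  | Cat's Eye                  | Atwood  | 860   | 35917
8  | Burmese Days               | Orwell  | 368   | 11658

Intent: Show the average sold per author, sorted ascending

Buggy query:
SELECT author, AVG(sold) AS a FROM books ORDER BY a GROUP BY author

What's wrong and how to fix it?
Bug: ORDER BY appears before GROUP BY; SQL clause order requires GROUP BY first

Fix: Move ORDER BY to the end, after GROUP BY

Corrected query:
SELECT author, AVG(sold) AS a FROM books GROUP BY author ORDER BY a

Result:
author  | a       
--------+---------
Orwell  | 7921.5  
Atwood  | 24479.25
Tolkien | 43440   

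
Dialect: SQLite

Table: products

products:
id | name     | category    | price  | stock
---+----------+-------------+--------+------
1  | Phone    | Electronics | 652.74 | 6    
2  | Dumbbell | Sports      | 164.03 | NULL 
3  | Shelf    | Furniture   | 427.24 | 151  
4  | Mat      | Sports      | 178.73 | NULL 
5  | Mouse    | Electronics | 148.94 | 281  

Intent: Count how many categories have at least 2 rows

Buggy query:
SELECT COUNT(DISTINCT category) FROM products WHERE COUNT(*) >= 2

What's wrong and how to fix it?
Bug: COUNT(*) cannot appear in WHERE; the per-group count doesn't exist yet

Fix: Group first with HAVING COUNT(*) >= 2, then COUNT the resulting groups

Corrected query:
SELECT COUNT(*) FROM (SELECT category FROM products GROUP BY category HAVING COUNT(*) >= 2)

Result:
COUNT(*)
--------
2       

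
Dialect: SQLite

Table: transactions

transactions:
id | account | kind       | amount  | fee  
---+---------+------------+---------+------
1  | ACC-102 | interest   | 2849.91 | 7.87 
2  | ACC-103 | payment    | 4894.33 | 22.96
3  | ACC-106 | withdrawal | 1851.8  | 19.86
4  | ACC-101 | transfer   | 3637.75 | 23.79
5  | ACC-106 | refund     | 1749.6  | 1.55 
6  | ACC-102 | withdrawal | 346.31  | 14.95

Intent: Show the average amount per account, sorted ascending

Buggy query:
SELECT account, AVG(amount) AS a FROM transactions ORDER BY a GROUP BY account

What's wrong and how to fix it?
Bug: ORDER BY appears before GROUP BY; SQL clause order requires GROUP BY first

Fix: Reorder: SELECT … FROM … GROUP BY … ORDER BY …

Corrected query:
SELECT account, AVG(amount) AS a FROM transactions GROUP BY account ORDER BY a

Result:
account | a      
--------+--------
ACC-102 | 1598.11
ACC-106 | 1800.7 
ACC-101 | 3637.75
ACC-103 | 4894.33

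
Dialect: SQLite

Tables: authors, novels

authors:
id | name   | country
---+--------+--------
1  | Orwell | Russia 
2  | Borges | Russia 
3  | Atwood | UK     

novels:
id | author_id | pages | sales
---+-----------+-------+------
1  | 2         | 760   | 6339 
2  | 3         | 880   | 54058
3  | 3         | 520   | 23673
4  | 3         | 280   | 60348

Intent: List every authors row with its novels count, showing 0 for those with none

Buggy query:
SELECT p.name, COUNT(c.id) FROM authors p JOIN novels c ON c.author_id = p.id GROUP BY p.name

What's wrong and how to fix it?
Bug: INNER JOIN drops authors rows that have no matching novels rows

Fix: Use LEFT JOIN so parents without children still appear (COUNT(c.id) gives 0)

Corrected query:
SELECT p.name, COUNT(c.id) FROM authors p LEFT JOIN novels c ON c.author_id = p.id GROUP BY p.name

Result:
name   | COUNT(c.id)
-------+------------
Atwood | 3          
Borges | 1          
Orwell | 0          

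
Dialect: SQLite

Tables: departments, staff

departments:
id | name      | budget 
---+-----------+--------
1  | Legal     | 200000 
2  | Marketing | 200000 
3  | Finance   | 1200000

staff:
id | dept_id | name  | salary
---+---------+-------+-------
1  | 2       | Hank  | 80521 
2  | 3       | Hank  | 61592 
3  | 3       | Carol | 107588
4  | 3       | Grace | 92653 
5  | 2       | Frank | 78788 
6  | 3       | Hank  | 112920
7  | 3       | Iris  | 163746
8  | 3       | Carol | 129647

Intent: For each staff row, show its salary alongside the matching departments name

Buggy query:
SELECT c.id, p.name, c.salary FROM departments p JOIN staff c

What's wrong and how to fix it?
Bug: Missing join condition: each staff row is matched to all departments rows instead of just its own

Fix: Add ON c.dept_id = p.id to the JOIN

Corrected query:
SELECT c.id, p.name, c.salary FROM departments p JOIN staff c ON c.dept_id = p.id

Result:
id | name      | salary
---+-----------+-------
1  | Marketing | 80521 
2  | Finance   | 61592 
3  | Finance   | 107588
4  | Finance   | 92653 
5  | Marketing | 78788 
6  | Finance   | 112920
7  | Finance   | 163746
8  | Finance   | 129647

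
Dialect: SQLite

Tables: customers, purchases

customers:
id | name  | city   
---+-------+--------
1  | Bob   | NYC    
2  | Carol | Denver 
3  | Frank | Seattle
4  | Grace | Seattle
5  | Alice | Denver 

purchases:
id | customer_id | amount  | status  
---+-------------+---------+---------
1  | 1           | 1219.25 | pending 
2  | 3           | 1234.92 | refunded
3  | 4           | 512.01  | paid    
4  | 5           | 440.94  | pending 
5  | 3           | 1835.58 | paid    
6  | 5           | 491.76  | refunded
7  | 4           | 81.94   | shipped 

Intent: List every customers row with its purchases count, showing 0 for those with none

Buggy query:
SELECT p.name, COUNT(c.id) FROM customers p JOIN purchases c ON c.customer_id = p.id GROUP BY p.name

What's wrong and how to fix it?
Bug: INNER JOIN drops customers rows that have no matching purchases rows

Fix: Switch to LEFT JOIN to retain unmatched parent rows

Corrected query:
SELECT p.name, COUNT(c.id) FROM customers p LEFT JOIN purchases c ON c.customer_id = p.id GROUP BY p.name

Result:
name  | COUNT(c.id)
------+------------
Alice | 2          
Bob   | 1          
Carol | 0          
Frank | 2          
Grace | 2          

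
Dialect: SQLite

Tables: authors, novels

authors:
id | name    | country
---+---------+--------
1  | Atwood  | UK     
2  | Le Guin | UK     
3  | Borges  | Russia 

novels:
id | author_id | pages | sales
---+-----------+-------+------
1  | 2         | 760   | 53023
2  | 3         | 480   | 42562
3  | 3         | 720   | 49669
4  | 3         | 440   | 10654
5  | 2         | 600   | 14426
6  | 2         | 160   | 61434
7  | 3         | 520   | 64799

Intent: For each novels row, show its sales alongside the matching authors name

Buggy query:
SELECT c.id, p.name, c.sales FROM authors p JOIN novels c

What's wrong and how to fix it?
Bug: JOIN with no ON clause produces a cartesian product; every novels row pairs with every authors row

Fix: Add ON c.author_id = p.id to the JOIN

Corrected query:
SELECT c.id, p.name, c.sales FROM authors p JOIN novels c ON c.author_id = p.id

Result:
id | name    | sales
---+---------+------
1  | Le Guin | 53023
2  | Borges  | 42562
3  | Borges  | 49669
4  | Borges  | 10654
5  | Le Guin | 14426
6  | Le Guin | 61434
7  | Borges  | 64799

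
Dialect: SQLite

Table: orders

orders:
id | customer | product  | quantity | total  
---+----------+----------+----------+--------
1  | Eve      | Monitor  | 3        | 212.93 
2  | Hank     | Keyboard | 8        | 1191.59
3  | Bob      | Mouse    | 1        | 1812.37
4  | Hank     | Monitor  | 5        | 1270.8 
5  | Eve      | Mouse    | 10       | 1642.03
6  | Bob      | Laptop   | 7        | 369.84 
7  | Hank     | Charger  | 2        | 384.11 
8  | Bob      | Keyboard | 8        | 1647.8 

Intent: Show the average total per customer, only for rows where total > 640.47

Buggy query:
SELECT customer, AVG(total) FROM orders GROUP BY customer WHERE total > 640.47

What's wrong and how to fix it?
Bug: WHERE cannot follow GROUP BY

Fix: Place WHERE between FROM and GROUP BY

Corrected query:
SELECT customer, AVG(total) FROM orders WHERE total > 640.47 GROUP BY customer

Result:
customer | AVG(total)
---------+-----------
Bob      | 1730.085  
Eve      | 1642.03   
Hank     | 1231.195  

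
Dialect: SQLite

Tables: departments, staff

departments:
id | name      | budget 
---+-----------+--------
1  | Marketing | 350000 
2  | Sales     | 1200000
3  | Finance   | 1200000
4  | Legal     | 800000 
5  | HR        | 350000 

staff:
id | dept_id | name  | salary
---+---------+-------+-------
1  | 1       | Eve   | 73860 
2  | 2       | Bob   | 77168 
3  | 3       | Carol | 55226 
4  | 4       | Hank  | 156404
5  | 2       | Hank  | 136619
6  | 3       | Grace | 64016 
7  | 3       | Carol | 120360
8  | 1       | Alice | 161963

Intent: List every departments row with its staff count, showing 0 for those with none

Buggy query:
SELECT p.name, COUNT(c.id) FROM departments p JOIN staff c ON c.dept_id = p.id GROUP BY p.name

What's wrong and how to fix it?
Bug: INNER JOIN drops departments rows that have no matching staff rows

Fix: Use LEFT JOIN so parents without children still appear (COUNT(c.id) gives 0)

Corrected query:
SELECT p.name, COUNT(c.id) FROM departments p LEFT JOIN staff c ON c.dept_id = p.id GROUP BY p.name

Result:
name      | COUNT(c.id)
----------+------------
Finance   | 3          
HR        | 0          
Legal     | 1          
Marketing | 2          
Sales     | 2          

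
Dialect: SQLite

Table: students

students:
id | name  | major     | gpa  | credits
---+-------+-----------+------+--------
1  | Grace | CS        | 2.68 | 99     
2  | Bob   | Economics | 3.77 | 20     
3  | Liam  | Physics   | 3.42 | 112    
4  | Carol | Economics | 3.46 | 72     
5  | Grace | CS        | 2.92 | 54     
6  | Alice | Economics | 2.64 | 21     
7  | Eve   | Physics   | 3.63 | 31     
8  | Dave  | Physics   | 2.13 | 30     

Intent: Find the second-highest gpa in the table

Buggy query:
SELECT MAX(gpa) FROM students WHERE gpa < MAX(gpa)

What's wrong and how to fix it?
Bug: MAX(gpa) on the right of the comparison is an aggregate-in-WHERE error

Fix: Put the inner MAX in a scalar subquery

Corrected query:
SELECT MAX(gpa) FROM students WHERE gpa < (SELECT MAX(gpa) FROM students)

Result:
MAX(gpa)
--------
3.63    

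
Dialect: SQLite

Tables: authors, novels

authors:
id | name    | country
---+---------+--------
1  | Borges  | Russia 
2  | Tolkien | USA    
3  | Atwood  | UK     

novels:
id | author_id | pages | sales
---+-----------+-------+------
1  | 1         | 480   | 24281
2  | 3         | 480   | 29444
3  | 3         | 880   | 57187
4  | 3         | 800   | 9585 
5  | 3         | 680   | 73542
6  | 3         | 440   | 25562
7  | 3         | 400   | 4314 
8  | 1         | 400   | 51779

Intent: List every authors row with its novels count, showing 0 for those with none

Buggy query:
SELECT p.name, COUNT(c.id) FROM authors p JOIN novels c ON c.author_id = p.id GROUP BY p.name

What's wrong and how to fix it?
Bug: INNER JOIN drops authors rows that have no matching novels rows

Fix: Switch to LEFT JOIN to retain unmatched parent rows

Corrected query:
SELECT p.name, COUNT(c.id) FROM authors p LEFT JOIN novels c ON c.author_id = p.id GROUP BY p.name

Result:
name    | COUNT(c.id)
--------+------------
Atwood  | 6          
Borges  | 2          
Tolkien | 0          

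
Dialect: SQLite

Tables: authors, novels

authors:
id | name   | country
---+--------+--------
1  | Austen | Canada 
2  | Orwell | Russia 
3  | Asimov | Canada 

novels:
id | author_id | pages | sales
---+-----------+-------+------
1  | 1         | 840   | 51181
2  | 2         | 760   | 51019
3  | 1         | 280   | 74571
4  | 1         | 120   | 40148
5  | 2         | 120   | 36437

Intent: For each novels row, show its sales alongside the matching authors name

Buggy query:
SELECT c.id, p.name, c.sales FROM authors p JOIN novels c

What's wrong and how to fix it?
Bug: Missing join condition: each novels row is matched to all authors rows instead of just its own

Fix: Specify the join condition linking the foreign key to the parent id

Corrected query:
SELECT c.id, p.name, c.sales FROM authors p JOIN novels c ON c.author_id = p.id

Result:
id | name   | sales
---+--------+------
1  | Austen | 51181
2  | Orwell | 51019
3  | Austen | 74571
4  | Austen | 40148
5  | Orwell | 36437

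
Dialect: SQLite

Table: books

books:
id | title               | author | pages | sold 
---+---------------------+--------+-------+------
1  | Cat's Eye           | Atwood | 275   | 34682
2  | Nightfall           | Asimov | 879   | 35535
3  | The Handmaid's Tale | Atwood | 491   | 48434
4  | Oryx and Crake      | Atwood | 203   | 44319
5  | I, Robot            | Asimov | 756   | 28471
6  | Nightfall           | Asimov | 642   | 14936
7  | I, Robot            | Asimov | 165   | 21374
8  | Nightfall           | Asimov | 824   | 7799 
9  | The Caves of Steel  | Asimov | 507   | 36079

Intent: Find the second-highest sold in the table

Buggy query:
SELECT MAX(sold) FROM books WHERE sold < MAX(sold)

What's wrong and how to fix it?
Bug: MAX(sold) on the right of the comparison is an aggregate-in-WHERE error

Fix: Put the inner MAX in a scalar subquery

Corrected query:
SELECT MAX(sold) FROM books WHERE sold < (SELECT MAX(sold) FROM books)

Result:
MAX(sold)
---------
44319    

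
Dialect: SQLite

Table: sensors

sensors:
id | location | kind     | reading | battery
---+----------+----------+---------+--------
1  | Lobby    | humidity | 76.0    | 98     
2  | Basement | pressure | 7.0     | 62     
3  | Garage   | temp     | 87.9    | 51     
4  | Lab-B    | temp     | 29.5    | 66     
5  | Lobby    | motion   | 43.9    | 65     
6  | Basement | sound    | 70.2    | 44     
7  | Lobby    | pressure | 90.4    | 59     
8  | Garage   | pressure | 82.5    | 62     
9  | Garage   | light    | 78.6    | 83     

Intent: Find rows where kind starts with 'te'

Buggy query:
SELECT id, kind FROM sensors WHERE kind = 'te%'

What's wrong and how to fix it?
Bug: '=' compares the literal string including the % character; pattern matching needs LIKE

Fix: Use LIKE for wildcard pattern matching

Corrected query:
SELECT id, kind FROM sensors WHERE kind LIKE 'te%'

Result:
id | kind
---+-----
3  | temp
4  | temp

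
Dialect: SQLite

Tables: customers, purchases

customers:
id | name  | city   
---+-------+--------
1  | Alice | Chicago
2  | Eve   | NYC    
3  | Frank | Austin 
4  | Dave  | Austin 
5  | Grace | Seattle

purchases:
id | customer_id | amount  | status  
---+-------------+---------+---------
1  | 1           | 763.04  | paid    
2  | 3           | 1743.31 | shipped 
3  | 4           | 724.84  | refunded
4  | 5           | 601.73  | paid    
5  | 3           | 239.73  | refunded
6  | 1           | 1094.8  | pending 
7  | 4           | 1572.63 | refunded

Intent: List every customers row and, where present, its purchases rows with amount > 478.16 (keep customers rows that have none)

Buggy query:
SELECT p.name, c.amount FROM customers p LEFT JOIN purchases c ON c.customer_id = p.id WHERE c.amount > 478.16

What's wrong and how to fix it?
Bug: A WHERE condition on the right-hand table after LEFT JOIN drops unmatched parents

Fix: Put 'c.amount > 478.16' in the JOIN's ON clause instead of WHERE

Corrected query:
SELECT p.name, c.amount FROM customers p LEFT JOIN purchases c ON c.customer_id = p.id AND c.amount > 478.16

Result:
name  | amount 
------+--------
Alice | 763.04 
Alice | 1094.8 
Eve   | NULL   
Frank | 1743.31
Dave  | 724.84 
Dave  | 1572.63
Grace | 601.73 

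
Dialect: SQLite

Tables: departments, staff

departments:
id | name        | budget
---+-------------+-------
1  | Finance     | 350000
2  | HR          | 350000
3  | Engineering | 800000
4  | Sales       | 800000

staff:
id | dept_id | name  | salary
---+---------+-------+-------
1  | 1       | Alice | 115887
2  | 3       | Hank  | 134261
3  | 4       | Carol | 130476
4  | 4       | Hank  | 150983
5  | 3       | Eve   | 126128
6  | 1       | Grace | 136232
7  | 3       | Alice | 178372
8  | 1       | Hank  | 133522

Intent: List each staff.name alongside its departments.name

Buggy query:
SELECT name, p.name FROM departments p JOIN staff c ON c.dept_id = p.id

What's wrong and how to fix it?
Bug: Both tables have a 'name' column; the unqualified reference is ambiguous

Fix: Prefix ambiguous columns with the table alias

Corrected query:
SELECT c.name, p.name FROM departments p JOIN staff c ON c.dept_id = p.id

Result:
name  | name       
------+------------
Alice | Finance    
Hank  | Engineering
Carol | Sales      
Hank  | Sales      
Eve   | Engineering
Grace | Finance    
Alice | Engineering
Hank  | Finance    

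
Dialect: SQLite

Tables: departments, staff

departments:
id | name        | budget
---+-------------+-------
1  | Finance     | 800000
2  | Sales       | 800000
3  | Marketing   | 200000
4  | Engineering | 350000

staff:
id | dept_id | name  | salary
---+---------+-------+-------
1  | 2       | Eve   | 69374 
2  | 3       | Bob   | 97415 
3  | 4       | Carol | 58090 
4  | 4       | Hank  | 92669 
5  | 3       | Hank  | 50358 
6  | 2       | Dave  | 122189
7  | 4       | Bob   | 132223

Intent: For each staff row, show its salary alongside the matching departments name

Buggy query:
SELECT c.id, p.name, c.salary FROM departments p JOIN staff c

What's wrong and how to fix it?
Bug: Missing join condition: each staff row is matched to all departments rows instead of just its own

Fix: Add ON c.dept_id = p.id to the JOIN

Corrected query:
SELECT c.id, p.name, c.salary FROM departments p JOIN staff c ON c.dept_id = p.id

Result:
id | name        | salary
---+-------------+-------
1  | Sales       | 69374 
2  | Marketing   | 97415 
3  | Engineering | 58090 
4  | Engineering | 92669 
5  | Marketing   | 50358 
6  | Sales       | 122189
7  | Engineering | 132223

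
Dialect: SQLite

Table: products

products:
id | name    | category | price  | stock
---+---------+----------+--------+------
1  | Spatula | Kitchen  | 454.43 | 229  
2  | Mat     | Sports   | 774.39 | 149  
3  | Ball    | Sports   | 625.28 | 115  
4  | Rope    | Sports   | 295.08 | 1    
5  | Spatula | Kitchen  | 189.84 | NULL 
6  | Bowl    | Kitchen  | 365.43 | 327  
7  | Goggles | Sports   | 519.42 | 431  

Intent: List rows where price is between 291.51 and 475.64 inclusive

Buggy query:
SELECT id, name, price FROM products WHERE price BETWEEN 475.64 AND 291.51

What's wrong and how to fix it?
Bug: The bounds are reversed; BETWEEN a AND b requires a <= b to match anything

Fix: Swap the bounds so the smaller value comes first

Corrected query:
SELECT id, name, price FROM products WHERE price BETWEEN 291.51 AND 475.64

Result:
id | name    | price 
---+---------+-------
1  | Spatula | 454.43
4  | Rope    | 295.08
6  | Bowl    | 365.43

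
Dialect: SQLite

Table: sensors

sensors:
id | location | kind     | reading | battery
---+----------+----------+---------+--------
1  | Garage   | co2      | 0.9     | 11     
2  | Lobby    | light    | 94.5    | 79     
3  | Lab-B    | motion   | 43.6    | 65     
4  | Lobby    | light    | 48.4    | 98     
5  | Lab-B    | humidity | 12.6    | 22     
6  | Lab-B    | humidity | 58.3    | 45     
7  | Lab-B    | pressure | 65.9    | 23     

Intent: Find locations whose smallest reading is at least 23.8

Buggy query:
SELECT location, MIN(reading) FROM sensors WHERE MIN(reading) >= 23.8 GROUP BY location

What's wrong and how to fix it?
Bug: MIN() in WHERE is a misuse of aggregate

Fix: Use HAVING for the per-group MIN condition

Corrected query:
SELECT location, MIN(reading) FROM sensors GROUP BY location HAVING MIN(reading) >= 23.8

Result:
location | MIN(reading)
---------+-------------
Lobby    | 48.4        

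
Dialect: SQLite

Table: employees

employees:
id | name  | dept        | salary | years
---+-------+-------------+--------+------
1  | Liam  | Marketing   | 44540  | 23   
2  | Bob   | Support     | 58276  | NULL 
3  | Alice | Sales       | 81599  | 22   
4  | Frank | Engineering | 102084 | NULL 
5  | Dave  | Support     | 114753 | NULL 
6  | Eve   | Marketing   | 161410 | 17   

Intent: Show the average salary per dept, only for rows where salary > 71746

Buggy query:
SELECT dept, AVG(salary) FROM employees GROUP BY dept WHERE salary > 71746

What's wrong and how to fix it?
Bug: WHERE cannot follow GROUP BY

Fix: Move the WHERE clause before GROUP BY

Corrected query:
SELECT dept, AVG(salary) FROM employees WHERE salary > 71746 GROUP BY dept

Result:
dept        | AVG(salary)
------------+------------
Engineering | 102084     
Marketing   | 161410     
Sales       | 81599      
Support     | 114753     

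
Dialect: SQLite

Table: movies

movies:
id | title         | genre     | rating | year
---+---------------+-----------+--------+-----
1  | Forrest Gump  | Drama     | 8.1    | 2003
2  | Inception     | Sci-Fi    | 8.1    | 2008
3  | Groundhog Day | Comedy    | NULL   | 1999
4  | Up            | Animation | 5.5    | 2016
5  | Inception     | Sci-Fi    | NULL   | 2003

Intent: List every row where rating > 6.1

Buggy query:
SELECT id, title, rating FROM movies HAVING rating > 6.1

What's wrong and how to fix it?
Bug: This is a non-aggregate query (no GROUP BY, no aggregates), so in SQLite the HAVING clause is invalid here; a row-level condition belongs in WHERE

Fix: Use WHERE for row-level filtering

Corrected query:
SELECT id, title, rating FROM movies WHERE rating > 6.1

Result:
id | title        | rating
---+--------------+-------
1  | Forrest Gump | 8.1   
2  | Inception    | 8.1   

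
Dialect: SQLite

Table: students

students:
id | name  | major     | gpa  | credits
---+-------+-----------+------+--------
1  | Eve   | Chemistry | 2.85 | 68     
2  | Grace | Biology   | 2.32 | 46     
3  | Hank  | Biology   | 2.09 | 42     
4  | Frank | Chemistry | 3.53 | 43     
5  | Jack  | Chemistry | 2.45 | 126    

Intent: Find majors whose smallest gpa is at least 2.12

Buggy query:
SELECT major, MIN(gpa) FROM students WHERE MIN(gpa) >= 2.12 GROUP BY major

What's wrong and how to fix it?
Bug: Aggregates like MIN are computed per group after WHERE runs

Fix: Use HAVING for the per-group MIN condition

Corrected query:
SELECT major, MIN(gpa) FROM students GROUP BY major HAVING MIN(gpa) >= 2.12

Result:
major     | MIN(gpa)
----------+---------
Chemistry | 2.45    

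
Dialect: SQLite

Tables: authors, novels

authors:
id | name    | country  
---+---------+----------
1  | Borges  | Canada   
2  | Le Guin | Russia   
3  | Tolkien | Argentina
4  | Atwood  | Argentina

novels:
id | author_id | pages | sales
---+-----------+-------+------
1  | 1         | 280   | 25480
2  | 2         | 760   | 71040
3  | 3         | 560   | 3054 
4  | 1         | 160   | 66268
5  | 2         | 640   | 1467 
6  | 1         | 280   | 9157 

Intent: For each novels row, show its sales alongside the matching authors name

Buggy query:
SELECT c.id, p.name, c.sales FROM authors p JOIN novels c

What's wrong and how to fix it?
Bug: JOIN with no ON clause produces a cartesian product; every novels row pairs with every authors row

Fix: Specify the join condition linking the foreign key to the parent id

Corrected query:
SELECT c.id, p.name, c.sales FROM authors p JOIN novels c ON c.author_id = p.id

Result:
id | name    | sales
---+---------+------
1  | Borges  | 25480
2  | Le Guin | 71040
3  | Tolkien | 3054 
4  | Borges  | 66268
5  | Le Guin | 1467 
6  | Borges  | 9157 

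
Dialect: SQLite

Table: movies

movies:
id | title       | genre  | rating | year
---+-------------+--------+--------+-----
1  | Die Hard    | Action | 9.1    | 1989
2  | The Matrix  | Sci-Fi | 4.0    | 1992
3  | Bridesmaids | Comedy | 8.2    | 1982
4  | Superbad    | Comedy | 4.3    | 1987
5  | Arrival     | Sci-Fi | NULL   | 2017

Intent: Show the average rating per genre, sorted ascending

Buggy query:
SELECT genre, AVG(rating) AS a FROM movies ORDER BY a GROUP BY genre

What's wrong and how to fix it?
Bug: GROUP BY must precede ORDER BY

Fix: Move ORDER BY to the end, after GROUP BY

Corrected query:
SELECT genre, AVG(rating) AS a FROM movies GROUP BY genre ORDER BY a

Result:
genre  | a   
-------+-----
Sci-Fi | 4   
Comedy | 6.25
Action | 9.1 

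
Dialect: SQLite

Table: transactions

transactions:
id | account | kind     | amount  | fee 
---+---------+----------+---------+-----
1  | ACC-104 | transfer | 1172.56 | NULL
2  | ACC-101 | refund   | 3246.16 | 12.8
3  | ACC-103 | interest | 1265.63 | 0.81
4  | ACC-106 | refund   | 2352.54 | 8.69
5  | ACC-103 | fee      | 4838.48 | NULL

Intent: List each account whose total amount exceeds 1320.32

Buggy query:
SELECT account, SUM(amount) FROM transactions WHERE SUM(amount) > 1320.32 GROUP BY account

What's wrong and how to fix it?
Bug: WHERE runs before GROUP BY, so aggregates aren't available there

Fix: Use HAVING (which filters groups after aggregation) instead of WHERE

Corrected query:
SELECT account, SUM(amount) FROM transactions GROUP BY account HAVING SUM(amount) > 1320.32

Result:
account | SUM(amount)
--------+------------
ACC-101 | 3246.16    
ACC-103 | 6104.11    
ACC-106 | 2352.54    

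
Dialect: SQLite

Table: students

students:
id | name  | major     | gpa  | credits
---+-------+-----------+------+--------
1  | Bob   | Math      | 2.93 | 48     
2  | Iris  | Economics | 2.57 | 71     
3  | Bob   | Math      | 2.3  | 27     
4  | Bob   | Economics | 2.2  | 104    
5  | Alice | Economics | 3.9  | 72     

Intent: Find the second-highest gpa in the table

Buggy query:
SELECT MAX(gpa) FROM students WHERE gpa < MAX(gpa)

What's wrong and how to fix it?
Bug: MAX(gpa) on the right of the comparison is an aggregate-in-WHERE error

Fix: Compute the overall MAX in a subquery, then take MAX of rows below it

Corrected query:
SELECT MAX(gpa) FROM students WHERE gpa < (SELECT MAX(gpa) FROM students)

Result:
MAX(gpa)
--------
2.93    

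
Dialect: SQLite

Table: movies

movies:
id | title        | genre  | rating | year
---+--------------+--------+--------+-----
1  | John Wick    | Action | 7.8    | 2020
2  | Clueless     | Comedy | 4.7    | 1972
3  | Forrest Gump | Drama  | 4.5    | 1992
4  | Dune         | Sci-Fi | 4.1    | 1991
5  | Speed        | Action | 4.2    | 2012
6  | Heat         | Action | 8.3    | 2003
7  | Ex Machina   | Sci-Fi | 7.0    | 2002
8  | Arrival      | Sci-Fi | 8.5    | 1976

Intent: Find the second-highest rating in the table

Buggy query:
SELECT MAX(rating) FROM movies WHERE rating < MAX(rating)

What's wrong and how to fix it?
Bug: MAX(rating) on the right of the comparison is an aggregate-in-WHERE error

Fix: Put the inner MAX in a scalar subquery

Corrected query:
SELECT MAX(rating) FROM movies WHERE rating < (SELECT MAX(rating) FROM movies)

Result:
MAX(rating)
-----------
8.3        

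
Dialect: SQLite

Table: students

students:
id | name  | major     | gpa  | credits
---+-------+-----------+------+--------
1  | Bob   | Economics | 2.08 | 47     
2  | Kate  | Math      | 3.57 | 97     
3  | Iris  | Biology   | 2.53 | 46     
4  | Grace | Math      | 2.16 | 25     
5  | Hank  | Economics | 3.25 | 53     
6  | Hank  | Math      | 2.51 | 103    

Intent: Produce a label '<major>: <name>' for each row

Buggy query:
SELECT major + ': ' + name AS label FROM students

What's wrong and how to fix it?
Bug: SQLite uses || for string concatenation; + coerces text to numbers (yielding 0)

Fix: Replace + with || to concatenate text

Corrected query:
SELECT major || ': ' || name AS label FROM students

Result:
label          
---------------
Economics: Bob 
Math: Kate     
Biology: Iris  
Math: Grace    
Economics: Hank
Math: Hank     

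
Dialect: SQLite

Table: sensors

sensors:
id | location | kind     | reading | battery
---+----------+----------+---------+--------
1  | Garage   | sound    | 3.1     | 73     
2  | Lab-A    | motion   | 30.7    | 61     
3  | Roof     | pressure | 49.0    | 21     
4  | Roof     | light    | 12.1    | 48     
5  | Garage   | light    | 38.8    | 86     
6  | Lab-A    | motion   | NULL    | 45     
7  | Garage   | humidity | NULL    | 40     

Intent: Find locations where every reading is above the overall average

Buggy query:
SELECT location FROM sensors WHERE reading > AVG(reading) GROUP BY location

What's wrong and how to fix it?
Bug: WHERE evaluates per row before aggregation, so AVG() is unavailable

Fix: Compute the overall average in a scalar subquery and compare each group's MIN against it in HAVING

Corrected query:
SELECT location FROM sensors GROUP BY location HAVING MIN(reading) > (SELECT AVG(reading) FROM sensors)

Result:
location
--------
Lab-A   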